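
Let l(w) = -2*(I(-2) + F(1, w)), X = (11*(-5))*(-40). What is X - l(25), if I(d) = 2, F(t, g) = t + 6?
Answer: 2218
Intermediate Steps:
F(t, g) = 6 + t
X = 2200 (X = -55*(-40) = 2200)
l(w) = -18 (l(w) = -2*(2 + (6 + 1)) = -2*(2 + 7) = -2*9 = -18)
X - l(25) = 2200 - 1*(-18) = 2200 + 18 = 2218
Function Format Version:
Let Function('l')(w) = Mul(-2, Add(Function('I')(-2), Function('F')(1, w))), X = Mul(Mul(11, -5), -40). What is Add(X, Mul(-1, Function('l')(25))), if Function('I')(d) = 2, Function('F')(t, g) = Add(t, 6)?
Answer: 2218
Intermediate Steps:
Function('F')(t, g) = Add(6, t)
X = 2200 (X = Mul(-55, -40) = 2200)
Function('l')(w) = -18 (Function('l')(w) = Mul(-2, Add(2, Add(6, 1))) = Mul(-2, Add(2, 7)) = Mul(-2, 9) = -18)
Add(X, Mul(-1, Function('l')(25))) = Add(2200, Mul(-1, -18)) = Add(2200, 18) = 2218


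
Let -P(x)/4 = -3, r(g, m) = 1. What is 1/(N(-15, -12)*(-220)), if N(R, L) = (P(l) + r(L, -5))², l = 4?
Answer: -1/37180 ≈ -2.6896e-5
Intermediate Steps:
P(x) = 12 (P(x) = -4*(-3) = 12)
N(R, L) = 169 (N(R, L) = (12 + 1)² = 13² = 169)
1/(N(-15, -12)*(-220)) = 1/(169*(-220)) = 1/(-37180) = -1/37180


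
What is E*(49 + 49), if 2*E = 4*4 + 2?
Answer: 882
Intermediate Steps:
E = 9 (E = (4*4 + 2)/2 = (16 + 2)/2 = (1/2)*18 = 9)
E*(49 + 49) = 9*(49 + 49) = 9*98 = 882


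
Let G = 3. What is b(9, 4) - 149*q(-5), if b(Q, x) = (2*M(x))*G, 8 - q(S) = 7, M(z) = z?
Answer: -125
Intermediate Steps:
q(S) = 1 (q(S) = 8 - 1*7 = 8 - 7 = 1)
b(Q, x) = 6*x (b(Q, x) = (2*x)*3 = 6*x)
b(9, 4) - 149*q(-5) = 6*4 - 149*1 = 24 - 149 = -125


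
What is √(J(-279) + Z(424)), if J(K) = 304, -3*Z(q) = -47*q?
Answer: 2*√15630/3 ≈ 83.347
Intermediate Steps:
Z(q) = 47*q/3 (Z(q) = -(-47)*q/3 = 47*q/3)
√(J(-279) + Z(424)) = √(304 + (47/3)*424) = √(304 + 19928/3) = √(20840/3) = 2*√15630/3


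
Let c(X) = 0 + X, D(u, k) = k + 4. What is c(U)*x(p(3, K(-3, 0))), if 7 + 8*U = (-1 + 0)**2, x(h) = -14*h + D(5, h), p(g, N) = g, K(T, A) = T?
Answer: 105/4 ≈ 26.250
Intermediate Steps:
D(u, k) = 4 + k
x(h) = 4 - 13*h (x(h) = -14*h + (4 + h) = 4 - 13*h)
U = -3/4 (U = -7/8 + (-1 + 0)**2/8 = -7/8 + (1/8)*(-1)**2 = -7/8 + (1/8)*1 = -7/8 + 1/8 = -3/4 ≈ -0.75000)
c(X) = X
c(U)*x(p(3, K(-3, 0))) = -3*(4 - 13*3)/4 = -3*(4 - 39)/4 = -3/4*(-35) = 105/4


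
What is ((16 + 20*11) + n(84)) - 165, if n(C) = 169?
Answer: 240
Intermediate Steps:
((16 + 20*11) + n(84)) - 165 = ((16 + 20*11) + 169) - 165 = ((16 + 220) + 169) - 165 = (236 + 169) - 165 = 405 - 165 = 240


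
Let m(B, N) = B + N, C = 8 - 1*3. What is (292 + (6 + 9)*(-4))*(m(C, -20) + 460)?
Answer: 103240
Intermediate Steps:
C = 5 (C = 8 - 3 = 5)
(292 + (6 + 9)*(-4))*(m(C, -20) + 460) = (292 + (6 + 9)*(-4))*((5 - 20) + 460) = (292 + 15*(-4))*(-15 + 460) = (292 - 60)*445 = 232*445 = 103240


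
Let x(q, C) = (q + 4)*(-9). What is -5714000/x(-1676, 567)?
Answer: -714250/1881 ≈ -379.72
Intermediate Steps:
x(q, C) = -36 - 9*q (x(q, C) = (4 + q)*(-9) = -36 - 9*q)
-5714000/x(-1676, 567) = -5714000/(-36 - 9*(-1676)) = -5714000/(-36 + 15084) = -5714000/15048 = -5714000*1/15048 = -714250/1881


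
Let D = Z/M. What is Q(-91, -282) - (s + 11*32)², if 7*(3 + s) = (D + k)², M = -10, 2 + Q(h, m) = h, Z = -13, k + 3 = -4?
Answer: -61326077401/490000 ≈ -1.2516e+5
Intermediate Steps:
k = -7 (k = -3 - 4 = -7)
Q(h, m) = -2 + h
D = 13/10 (D = -13/(-10) = -13*(-⅒) = 13/10 ≈ 1.3000)
s = 1149/700 (s = -3 + (13/10 - 7)²/7 = -3 + (-57/10)²/7 = -3 + (⅐)*(3249/100) = -3 + 3249/700 = 1149/700 ≈ 1.6414)
Q(-91, -282) - (s + 11*32)² = (-2 - 91) - (1149/700 + 11*32)² = -93 - (1149/700 + 352)² = -93 - (247549/700)² = -93 - 1*61280507401/490000 = -93 - 61280507401/490000 = -61326077401/490000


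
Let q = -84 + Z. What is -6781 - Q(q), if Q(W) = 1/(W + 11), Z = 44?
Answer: -196648/29 ≈ -6781.0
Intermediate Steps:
q = -40 (q = -84 + 44 = -40)
Q(W) = 1/(11 + W)
-6781 - Q(q) = -6781 - 1/(11 - 40) = -6781 - 1/(-29) = -6781 - 1*(-1/29) = -6781 + 1/29 = -196648/29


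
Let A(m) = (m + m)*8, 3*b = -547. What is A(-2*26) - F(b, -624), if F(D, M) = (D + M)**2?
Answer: -5859049/9 ≈ -6.5101e+5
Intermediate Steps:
b = -547/3 (b = (1/3)*(-547) = -547/3 ≈ -182.33)
A(m) = 16*m (A(m) = (2*m)*8 = 16*m)
A(-2*26) - F(b, -624) = 16*(-2*26) - (-547/3 - 624)**2 = 16*(-52) - (-2419/3)**2 = -832 - 1*5851561/9 = -832 - 5851561/9 = -5859049/9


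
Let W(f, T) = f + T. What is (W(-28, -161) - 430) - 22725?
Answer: -23344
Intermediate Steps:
W(f, T) = T + f
(W(-28, -161) - 430) - 22725 = ((-161 - 28) - 430) - 22725 = (-189 - 430) - 22725 = -619 - 22725 = -23344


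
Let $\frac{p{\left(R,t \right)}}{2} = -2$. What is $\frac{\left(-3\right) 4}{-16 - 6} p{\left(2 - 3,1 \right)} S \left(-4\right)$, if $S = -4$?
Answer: $- \frac{384}{11} \approx -34.909$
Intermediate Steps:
$p{\left(R,t \right)} = -4$ ($p{\left(R,t \right)} = 2 \left(-2\right) = -4$)
$\frac{\left(-3\right) 4}{-16 - 6} p{\left(2 - 3,1 \right)} S \left(-4\right) = \frac{\left(-3\right) 4}{-16 - 6} \left(-4\right) \left(-4\right) \left(-4\right) = - \frac{12}{-22} \cdot 16 \left(-4\right) = \left(-12\right) \left(- \frac{1}{22}\right) \left(-64\right) = \frac{6}{11} \left(-64\right) = - \frac{384}{11}$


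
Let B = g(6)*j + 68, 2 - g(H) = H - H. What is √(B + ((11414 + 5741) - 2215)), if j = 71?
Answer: 5*√606 ≈ 123.09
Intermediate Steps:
g(H) = 2 (g(H) = 2 - (H - H) = 2 - 1*0 = 2 + 0 = 2)
B = 210 (B = 2*71 + 68 = 142 + 68 = 210)
√(B + ((11414 + 5741) - 2215)) = √(210 + ((11414 + 5741) - 2215)) = √(210 + (17155 - 2215)) = √(210 + 14940) = √15150 = 5*√606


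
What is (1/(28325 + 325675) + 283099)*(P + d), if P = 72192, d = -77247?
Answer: -33773144502337/23600 ≈ -1.4311e+9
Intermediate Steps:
(1/(28325 + 325675) + 283099)*(P + d) = (1/(28325 + 325675) + 283099)*(72192 - 77247) = (1/354000 + 283099)*(-5055) = (100217046001/354000)*(-5055) = -33773144502337/23600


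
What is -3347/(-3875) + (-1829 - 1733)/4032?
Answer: -153823/7812000 ≈ -0.019691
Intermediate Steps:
-3347/(-3875) + (-1829 - 1733)/4032 = -3347*(-1/3875) - 3562*1/4032 = 3347/3875 - 1781/2016 = -153823/7812000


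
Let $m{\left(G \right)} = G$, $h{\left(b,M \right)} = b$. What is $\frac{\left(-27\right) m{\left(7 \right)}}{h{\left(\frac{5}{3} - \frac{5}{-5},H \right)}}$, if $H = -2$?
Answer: $- \frac{567}{8} \approx -70.875$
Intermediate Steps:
$\frac{\left(-27\right) m{\left(7 \right)}}{h{\left(\frac{5}{3} - \frac{5}{-5},H \right)}} = \frac{\left(-27\right) 7}{\frac{5}{3} - \frac{5}{-5}} = - \frac{189}{5 \cdot \frac{1}{3} - -1} = - \frac{189}{\frac{5}{3} + 1} = - \frac{189}{\frac{8}{3}} = \left(-189\right) \frac{3}{8} = - \frac{567}{8}$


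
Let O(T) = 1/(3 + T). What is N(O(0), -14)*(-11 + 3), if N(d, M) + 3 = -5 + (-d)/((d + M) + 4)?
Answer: 1848/29 ≈ 63.724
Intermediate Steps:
N(d, M) = -8 - d/(4 + M + d) (N(d, M) = -3 + (-5 + (-d)/((d + M) + 4)) = -3 + (-5 + (-d)/((M + d) + 4)) = -3 + (-5 + (-d)/(4 + M + d)) = -3 + (-5 - d/(4 + M + d)) = -8 - d/(4 + M + d))
N(O(0), -14)*(-11 + 3) = ((-32 - 9/(3 + 0) - 8*(-14))/(4 - 14 + 1/(3 + 0)))*(-11 + 3) = ((-32 - 9/3 + 112)/(4 - 14 + 1/3))*(-8) = ((-32 - 9*⅓ + 112)/(4 - 14 + ⅓))*(-8) = ((-32 - 3 + 112)/(-29/3))*(-8) = -3/29*77*(-8) = -231/29*(-8) = 1848/29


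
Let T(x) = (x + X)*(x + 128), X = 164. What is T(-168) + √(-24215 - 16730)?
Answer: 160 + I*√40945 ≈ 160.0 + 202.35*I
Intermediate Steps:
T(x) = (128 + x)*(164 + x) (T(x) = (x + 164)*(x + 128) = (164 + x)*(128 + x) = (128 + x)*(164 + x))
T(-168) + √(-24215 - 16730) = (20992 + (-168)² + 292*(-168)) + √(-24215 - 16730) = (20992 + 28224 - 49056) + √(-40945) = 160 + I*√40945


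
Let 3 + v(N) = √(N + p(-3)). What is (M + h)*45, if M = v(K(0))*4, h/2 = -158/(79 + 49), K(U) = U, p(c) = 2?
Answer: -20835/32 + 180*√2 ≈ -396.54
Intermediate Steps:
v(N) = -3 + √(2 + N) (v(N) = -3 + √(N + 2) = -3 + √(2 + N))
h = -79/32 (h = 2*(-158/(79 + 49)) = 2*(-158/128) = 2*(-158*1/128) = 2*(-79/64) = -79/32 ≈ -2.4688)
M = -12 + 4*√2 (M = (-3 + √(2 + 0))*4 = (-3 + √2)*4 = -12 + 4*√2 ≈ -6.3431)
(M + h)*45 = ((-12 + 4*√2) - 79/32)*45 = (-463/32 + 4*√2)*45 = -20835/32 + 180*√2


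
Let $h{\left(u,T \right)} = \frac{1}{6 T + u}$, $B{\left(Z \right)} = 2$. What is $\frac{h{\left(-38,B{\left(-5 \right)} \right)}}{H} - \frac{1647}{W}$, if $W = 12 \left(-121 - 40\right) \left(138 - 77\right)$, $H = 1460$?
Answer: $\frac{85249}{6111560} \approx 0.013949$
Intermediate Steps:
$h{\left(u,T \right)} = \frac{1}{u + 6 T}$
$W = -117852$ ($W = 12 \left(\left(-161\right) 61\right) = 12 \left(-9821\right) = -117852$)
$\frac{h{\left(-38,B{\left(-5 \right)} \right)}}{H} - \frac{1647}{W} = \frac{1}{\left(-38 + 6 \cdot 2\right) 1460} - \frac{1647}{-117852} = \frac{1}{-38 + 12} \cdot \frac{1}{1460} - - \frac{9}{644} = \frac{1}{-26} \cdot \frac{1}{1460} + \frac{9}{644} = \left(- \frac{1}{26}\right) \frac{1}{1460} + \frac{9}{644} = - \frac{1}{37960} + \frac{9}{644} = \frac{85249}{6111560}$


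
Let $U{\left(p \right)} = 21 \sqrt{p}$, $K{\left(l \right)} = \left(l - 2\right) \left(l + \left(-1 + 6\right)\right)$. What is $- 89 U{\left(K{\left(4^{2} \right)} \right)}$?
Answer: $- 13083 \sqrt{6} \approx -32047.0$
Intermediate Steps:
$K{\left(l \right)} = \left(-2 + l\right) \left(5 + l\right)$ ($K{\left(l \right)} = \left(-2 + l\right) \left(l + 5\right) = \left(-2 + l\right) \left(5 + l\right)$)
$- 89 U{\left(K{\left(4^{2} \right)} \right)} = - 89 \cdot 21 \sqrt{-10 + \left(4^{2}\right)^{2} + 3 \cdot 4^{2}} = - 89 \cdot 21 \sqrt{-10 + 16^{2} + 3 \cdot 16} = - 89 \cdot 21 \sqrt{-10 + 256 + 48} = - 89 \cdot 21 \sqrt{294} = - 89 \cdot 21 \cdot 7 \sqrt{6} = - 89 \cdot 147 \sqrt{6} = - 13083 \sqrt{6}$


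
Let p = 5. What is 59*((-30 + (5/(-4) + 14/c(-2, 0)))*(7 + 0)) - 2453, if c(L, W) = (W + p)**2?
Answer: -1512797/100 ≈ -15128.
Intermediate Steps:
c(L, W) = (5 + W)**2 (c(L, W) = (W + 5)**2 = (5 + W)**2)
59*((-30 + (5/(-4) + 14/c(-2, 0)))*(7 + 0)) - 2453 = 59*((-30 + (5/(-4) + 14/((5 + 0)**2)))*(7 + 0)) - 2453 = 59*((-30 + (5*(-1/4) + 14/(5**2)))*7) - 2453 = 59*((-30 + (-5/4 + 14/25))*7) - 2453 = 59*((-30 - 69/100)*7) - 2453 = 59*(-3069/100*7) - 2453 = 59*(-21483/100) - 2453 = -1267497/100 - 2453 = -1512797/100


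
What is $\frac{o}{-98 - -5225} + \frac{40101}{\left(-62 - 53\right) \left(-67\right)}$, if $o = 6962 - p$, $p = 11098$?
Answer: $\frac{173729947}{39503535} \approx 4.3978$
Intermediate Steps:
$o = -4136$ ($o = 6962 - 11098 = -4136$)
$\frac{o}{-98 - -5225} + \frac{40101}{\left(-62 - 53\right) \left(-67\right)} = - \frac{4136}{-98 - -5225} + \frac{40101}{\left(-62 - 53\right) \left(-67\right)} = - \frac{4136}{-98 + 5225} + \frac{40101}{\left(-115\right) \left(-67\right)} = - \frac{4136}{5127} + \frac{40101}{7705} = \frac{173729947}{39503535}$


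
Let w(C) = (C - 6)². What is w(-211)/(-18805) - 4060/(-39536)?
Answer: -63762943/26552660 ≈ -2.4014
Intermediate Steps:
w(C) = (-6 + C)²
w(-211)/(-18805) - 4060/(-39536) = (-6 - 211)²/(-18805) - 4060/(-39536) = (-217)²*(-1/18805) - 4060*(-1/39536) = 47089*(-1/18805) + 145/1412 = -47089/18805 + 145/1412 = -63762943/26552660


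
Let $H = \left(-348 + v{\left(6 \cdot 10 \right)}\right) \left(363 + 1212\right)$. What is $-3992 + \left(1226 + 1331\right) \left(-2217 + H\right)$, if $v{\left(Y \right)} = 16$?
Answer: $-1342728161$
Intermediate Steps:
$H = -522900$ ($H = \left(-348 + 16\right) \left(363 + 1212\right) = \left(-332\right) 1575 = -522900$)
$-3992 + \left(1226 + 1331\right) \left(-2217 + H\right) = -3992 + \left(1226 + 1331\right) \left(-2217 - 522900\right) = -3992 + 2557 \left(-525117\right) = -3992 - 1342724169 = -1342728161$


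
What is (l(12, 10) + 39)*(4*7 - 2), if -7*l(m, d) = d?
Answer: 6838/7 ≈ 976.86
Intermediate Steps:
l(m, d) = -d/7
(l(12, 10) + 39)*(4*7 - 2) = (-1/7*10 + 39)*(4*7 - 2) = (-10/7 + 39)*(28 - 2) = (263/7)*26 = 6838/7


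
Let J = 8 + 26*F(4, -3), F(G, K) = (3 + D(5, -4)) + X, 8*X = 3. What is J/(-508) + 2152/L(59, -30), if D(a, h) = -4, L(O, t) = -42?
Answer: -2185739/42672 ≈ -51.222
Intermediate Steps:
X = 3/8 (X = (⅛)*3 = 3/8 ≈ 0.37500)
F(G, K) = -5/8 (F(G, K) = (3 - 4) + 3/8 = -1 + 3/8 = -5/8)
J = -33/4 (J = 8 + 26*(-5/8) = 8 - 65/4 = -33/4 ≈ -8.2500)
J/(-508) + 2152/L(59, -30) = -33/4/(-508) + 2152/(-42) = -33/4*(-1/508) + 2152*(-1/42) = 33/2032 - 1076/21 = -2185739/42672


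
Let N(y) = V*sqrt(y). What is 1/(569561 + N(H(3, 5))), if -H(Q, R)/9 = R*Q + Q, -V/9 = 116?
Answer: 569561/324576302353 + 9396*I*sqrt(2)/324576302353 ≈ 1.7548e-6 + 4.0939e-8*I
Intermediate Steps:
V = -1044 (V = -9*116 = -1044)
H(Q, R) = -9*Q - 9*Q*R (H(Q, R) = -9*(R*Q + Q) = -9*(Q*R + Q) = -9*(Q + Q*R) = -9*Q - 9*Q*R)
N(y) = -1044*sqrt(y)
1/(569561 + N(H(3, 5))) = 1/(569561 - 1044*3*I*sqrt(3)*sqrt(1 + 5)) = 1/(569561 - 1044*9*I*sqrt(2)) = 1/(569561 - 9396*I*sqrt(2))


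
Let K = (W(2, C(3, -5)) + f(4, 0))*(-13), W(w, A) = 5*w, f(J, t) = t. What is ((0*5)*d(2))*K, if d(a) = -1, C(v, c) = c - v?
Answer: 0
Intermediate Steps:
K = -130 (K = (5*2 + 0)*(-13) = (10 + 0)*(-13) = 10*(-13) = -130)
((0*5)*d(2))*K = ((0*5)*(-1))*(-130) = (0*(-1))*(-130) = 0*(-130) = 0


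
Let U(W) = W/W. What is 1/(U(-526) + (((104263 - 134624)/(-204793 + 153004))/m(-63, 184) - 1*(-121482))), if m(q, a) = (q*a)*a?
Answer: 110462208192/13419280437758375 ≈ 8.2316e-6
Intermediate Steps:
U(W) = 1
m(q, a) = q*a² (m(q, a) = (a*q)*a = q*a²)
1/(U(-526) + (((104263 - 134624)/(-204793 + 153004))/m(-63, 184) - 1*(-121482))) = 1/(1 + (((104263 - 134624)/(-204793 + 153004))/((-63*184²)) - 1*(-121482))) = 1/(1 + ((-30361/(-51789))/((-63*33856)) + 121482)) = 1/(1 + (-30361*(-1/51789)/(-2132928) + 121482)) = 1/(1 + ((30361/51789)*(-1/2132928) + 121482)) = 1/(1 + (-30361/110462208192 + 121482)) = 1/(1 + 13419169975550183/110462208192) = 1/(13419280437758375/110462208192) = 110462208192/13419280437758375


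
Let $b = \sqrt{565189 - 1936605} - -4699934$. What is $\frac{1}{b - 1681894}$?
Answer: $\frac{377255}{1138570851627} - \frac{i \sqrt{342854}}{4554283406508} \approx 3.3134 \cdot 10^{-7} - 1.2857 \cdot 10^{-10} i$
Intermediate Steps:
$b = 4699934 + 2 i \sqrt{342854}$ ($b = \sqrt{-1371416} + 4699934 = 2 i \sqrt{342854} + 4699934 = 4699934 + 2 i \sqrt{342854} \approx 4.6999 \cdot 10^{6} + 1171.1 i$)
$\frac{1}{b - 1681894} = \frac{1}{\left(4699934 + 2 i \sqrt{342854}\right) - 1681894} = \frac{1}{3018040 + 2 i \sqrt{342854}}$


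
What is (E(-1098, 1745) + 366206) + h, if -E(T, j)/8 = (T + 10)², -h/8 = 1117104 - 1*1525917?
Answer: -5833242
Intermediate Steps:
h = 3270504 (h = -8*(1117104 - 1*1525917) = -8*(1117104 - 1525917) = -8*(-408813) = 3270504)
E(T, j) = -8*(10 + T)² (E(T, j) = -8*(T + 10)² = -8*(10 + T)²)
(E(-1098, 1745) + 366206) + h = (-8*(10 - 1098)² + 366206) + 3270504 = (-8*(-1088)² + 366206) + 3270504 = (-8*1183744 + 366206) + 3270504 = (-9469952 + 366206) + 3270504 = -9103746 + 3270504 = -5833242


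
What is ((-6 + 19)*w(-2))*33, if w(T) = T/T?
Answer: 429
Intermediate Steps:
w(T) = 1
((-6 + 19)*w(-2))*33 = ((-6 + 19)*1)*33 = (13*1)*33 = 13*33 = 429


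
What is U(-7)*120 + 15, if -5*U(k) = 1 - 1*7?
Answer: 159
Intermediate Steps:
U(k) = 6/5 (U(k) = -(1 - 1*7)/5 = -(1 - 7)/5 = -1/5*(-6) = 6/5)
U(-7)*120 + 15 = (6/5)*120 + 15 = 144 + 15 = 159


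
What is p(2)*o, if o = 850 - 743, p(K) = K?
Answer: 214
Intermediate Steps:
o = 107
p(2)*o = 2*107 = 214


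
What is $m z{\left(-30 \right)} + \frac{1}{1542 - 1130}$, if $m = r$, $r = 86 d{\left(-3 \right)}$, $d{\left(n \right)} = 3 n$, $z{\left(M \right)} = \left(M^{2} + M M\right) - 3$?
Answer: $- \frac{573041735}{412} \approx -1.3909 \cdot 10^{6}$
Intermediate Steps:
$z{\left(M \right)} = -3 + 2 M^{2}$ ($z{\left(M \right)} = \left(M^{2} + M^{2}\right) - 3 = 2 M^{2} - 3 = -3 + 2 M^{2}$)
$r = -774$ ($r = 86 \cdot 3 \left(-3\right) = 86 \left(-9\right) = -774$)
$m = -774$
$m z{\left(-30 \right)} + \frac{1}{1542 - 1130} = - 774 \left(-3 + 2 \left(-30\right)^{2}\right) + \frac{1}{1542 - 1130} = - 774 \left(-3 + 2 \cdot 900\right) + \frac{1}{412} = - 774 \left(-3 + 1800\right) + \frac{1}{412} = \left(-774\right) 1797 + \frac{1}{412} = -1390878 + \frac{1}{412} = - \frac{573041735}{412}$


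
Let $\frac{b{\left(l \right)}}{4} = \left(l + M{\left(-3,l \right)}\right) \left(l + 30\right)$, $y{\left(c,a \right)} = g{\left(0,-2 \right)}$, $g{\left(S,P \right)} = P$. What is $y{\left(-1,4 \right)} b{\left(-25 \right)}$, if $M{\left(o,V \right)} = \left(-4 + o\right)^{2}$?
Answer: $-960$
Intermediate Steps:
$y{\left(c,a \right)} = -2$
$b{\left(l \right)} = 4 \left(30 + l\right) \left(49 + l\right)$ ($b{\left(l \right)} = 4 \left(l + \left(-4 - 3\right)^{2}\right) \left(l + 30\right) = 4 \left(l + \left(-7\right)^{2}\right) \left(30 + l\right) = 4 \left(l + 49\right) \left(30 + l\right) = 4 \left(49 + l\right) \left(30 + l\right) = 4 \left(30 + l\right) \left(49 + l\right)$)
$y{\left(-1,4 \right)} b{\left(-25 \right)} = - 2 \left(5880 + 4 \left(-25\right)^{2} + 316 \left(-25\right)\right) = - 2 \left(5880 + 4 \cdot 625 - 7900\right) = - 2 \left(5880 + 2500 - 7900\right) = \left(-2\right) 480 = -960$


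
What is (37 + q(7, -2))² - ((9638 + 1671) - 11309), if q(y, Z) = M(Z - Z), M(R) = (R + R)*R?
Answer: 1369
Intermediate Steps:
M(R) = 2*R² (M(R) = (2*R)*R = 2*R²)
q(y, Z) = 0 (q(y, Z) = 2*(Z - Z)² = 2*0² = 2*0 = 0)
(37 + q(7, -2))² - ((9638 + 1671) - 11309) = (37 + 0)² - ((9638 + 1671) - 11309) = 37² - (11309 - 11309) = 1369 - 1*0 = 1369 + 0 = 1369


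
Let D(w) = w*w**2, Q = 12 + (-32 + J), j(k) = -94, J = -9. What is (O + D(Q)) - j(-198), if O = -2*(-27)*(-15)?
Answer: -25105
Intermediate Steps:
O = -810 (O = 54*(-15) = -810)
Q = -29 (Q = 12 + (-32 - 9) = 12 - 41 = -29)
D(w) = w**3
(O + D(Q)) - j(-198) = (-810 + (-29)**3) - 1*(-94) = (-810 - 24389) + 94 = -25199 + 94 = -25105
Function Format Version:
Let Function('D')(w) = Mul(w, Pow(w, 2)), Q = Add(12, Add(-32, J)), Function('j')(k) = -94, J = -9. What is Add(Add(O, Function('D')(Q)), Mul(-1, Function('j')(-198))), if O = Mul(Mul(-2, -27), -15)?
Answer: -25105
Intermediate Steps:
O = -810 (O = Mul(54, -15) = -810)
Q = -29 (Q = Add(12, Add(-32, -9)) = Add(12, -41) = -29)
Function('D')(w) = Pow(w, 3)
Add(Add(O, Function('D')(Q)), Mul(-1, Function('j')(-198))) = Add(Add(-810, Pow(-29, 3)), Mul(-1, -94)) = Add(Add(-810, -24389), 94) = Add(-25199, 94) = -25105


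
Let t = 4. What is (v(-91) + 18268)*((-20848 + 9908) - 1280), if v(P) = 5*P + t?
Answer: -217723740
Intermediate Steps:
v(P) = 4 + 5*P (v(P) = 5*P + 4 = 4 + 5*P)
(v(-91) + 18268)*((-20848 + 9908) - 1280) = ((4 + 5*(-91)) + 18268)*((-20848 + 9908) - 1280) = ((4 - 455) + 18268)*(-10940 - 1280) = (-451 + 18268)*(-12220) = 17817*(-12220) = -217723740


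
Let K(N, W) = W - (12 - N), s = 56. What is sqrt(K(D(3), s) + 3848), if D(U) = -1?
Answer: sqrt(3891) ≈ 62.378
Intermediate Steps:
K(N, W) = -12 + N + W (K(N, W) = W + (-12 + N) = -12 + N + W)
sqrt(K(D(3), s) + 3848) = sqrt((-12 - 1 + 56) + 3848) = sqrt(43 + 3848) = sqrt(3891)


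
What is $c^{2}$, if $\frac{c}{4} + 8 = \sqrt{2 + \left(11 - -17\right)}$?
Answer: $1504 - 256 \sqrt{30} \approx 101.83$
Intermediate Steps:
$c = -32 + 4 \sqrt{30}$ ($c = -32 + 4 \sqrt{2 + \left(11 - -17\right)} = -32 + 4 \sqrt{2 + \left(11 + 17\right)} = -32 + 4 \sqrt{2 + 28} = -32 + 4 \sqrt{30} \approx -10.091$)
$c^{2} = \left(-32 + 4 \sqrt{30}\right)^{2}$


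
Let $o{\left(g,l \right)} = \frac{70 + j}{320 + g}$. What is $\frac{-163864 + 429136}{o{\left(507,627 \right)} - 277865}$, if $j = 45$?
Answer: $- \frac{9140831}{9574760} \approx -0.95468$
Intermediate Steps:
$o{\left(g,l \right)} = \frac{115}{320 + g}$ ($o{\left(g,l \right)} = \frac{70 + 45}{320 + g} = \frac{115}{320 + g}$)
$\frac{-163864 + 429136}{o{\left(507,627 \right)} - 277865} = \frac{-163864 + 429136}{\frac{115}{320 + 507} - 277865} = \frac{265272}{\frac{115}{827} - 277865} = \frac{265272}{- \frac{229794240}{827}} = 265272 \left(- \frac{827}{229794240}\right) = - \frac{9140831}{9574760}$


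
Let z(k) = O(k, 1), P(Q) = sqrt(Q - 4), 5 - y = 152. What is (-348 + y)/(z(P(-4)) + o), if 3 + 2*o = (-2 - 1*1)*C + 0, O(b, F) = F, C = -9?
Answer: -495/13 ≈ -38.077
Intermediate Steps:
y = -147 (y = 5 - 1*152 = 5 - 152 = -147)
P(Q) = sqrt(-4 + Q)
o = 12 (o = -3/2 + ((-2 - 1*1)*(-9) + 0)/2 = -3/2 + ((-2 - 1)*(-9) + 0)/2 = -3/2 + (-3*(-9) + 0)/2 = -3/2 + (27 + 0)/2 = -3/2 + (1/2)*27 = -3/2 + 27/2 = 12)
z(k) = 1
(-348 + y)/(z(P(-4)) + o) = (-348 - 147)/(1 + 12) = -495/13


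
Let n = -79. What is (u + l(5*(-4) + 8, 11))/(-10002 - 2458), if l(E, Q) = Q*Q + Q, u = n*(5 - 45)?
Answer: -823/3115 ≈ -0.26421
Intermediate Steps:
u = 3160 (u = -79*(5 - 45) = -79*(-40) = 3160)
l(E, Q) = Q + Q**2 (l(E, Q) = Q**2 + Q = Q + Q**2)
(u + l(5*(-4) + 8, 11))/(-10002 - 2458) = (3160 + 11*(1 + 11))/(-10002 - 2458) = (3160 + 11*12)/(-12460) = (3160 + 132)*(-1/12460) = 3292*(-1/12460) = -823/3115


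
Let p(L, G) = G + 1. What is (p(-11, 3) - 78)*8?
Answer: -592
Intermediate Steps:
p(L, G) = 1 + G
(p(-11, 3) - 78)*8 = ((1 + 3) - 78)*8 = (4 - 78)*8 = -74*8 = -592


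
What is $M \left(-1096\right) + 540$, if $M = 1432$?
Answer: $-1568932$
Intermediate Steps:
$M \left(-1096\right) + 540 = 1432 \left(-1096\right) + 540 = -1569472 + 540 = -1568932$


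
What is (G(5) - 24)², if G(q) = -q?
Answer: 841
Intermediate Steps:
(G(5) - 24)² = (-1*5 - 24)² = (-5 - 24)² = (-29)² = 841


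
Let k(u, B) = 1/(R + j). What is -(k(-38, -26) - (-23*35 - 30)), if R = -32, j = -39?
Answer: -59284/71 ≈ -834.99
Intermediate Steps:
k(u, B) = -1/71 (k(u, B) = 1/(-32 - 39) = 1/(-71) = -1/71)
-(k(-38, -26) - (-23*35 - 30)) = -(-1/71 - (-23*35 - 30)) = -(-1/71 - (-805 - 30)) = -(-1/71 - 1*(-835)) = -(-1/71 + 835) = -1*59284/71 = -59284/71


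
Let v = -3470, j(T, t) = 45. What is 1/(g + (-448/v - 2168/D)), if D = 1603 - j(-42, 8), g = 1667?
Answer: 1351565/2251352611 ≈ 0.00060033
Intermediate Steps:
D = 1558 (D = 1603 - 1*45 = 1603 - 45 = 1558)
1/(g + (-448/v - 2168/D)) = 1/(1667 + (-448/(-3470) - 2168/1558)) = 1/(1667 + (-448*(-1/3470) - 2168*1/1558)) = 1/(1667 + (224/1735 - 1084/779)) = 1/(1667 - 1706244/1351565) = 1/(2251352611/1351565) = 1351565/2251352611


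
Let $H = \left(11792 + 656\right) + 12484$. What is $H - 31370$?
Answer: $-6438$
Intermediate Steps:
$H = 24932$ ($H = 12448 + 12484 = 24932$)
$H - 31370 = 24932 - 31370 = -6438$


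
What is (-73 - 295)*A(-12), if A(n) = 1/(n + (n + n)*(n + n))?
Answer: -92/141 ≈ -0.65248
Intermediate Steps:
A(n) = 1/(n + 4*n²) (A(n) = 1/(n + (2*n)*(2*n)) = 1/(n + 4*n²))
(-73 - 295)*A(-12) = (-73 - 295)*(1/((-12)*(1 + 4*(-12)))) = -(-92)/(3*(1 - 48)) = -(-92)/(3*(-47)) = -(-92)*(-1)/(3*47) = -368*1/564 = -92/141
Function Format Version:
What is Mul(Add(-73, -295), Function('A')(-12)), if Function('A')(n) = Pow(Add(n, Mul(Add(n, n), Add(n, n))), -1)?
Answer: Rational(-92, 141) ≈ -0.65248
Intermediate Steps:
Function('A')(n) = Pow(Add(n, Mul(4, Pow(n, 2))), -1) (Function('A')(n) = Pow(Add(n, Mul(Mul(2, n), Mul(2, n))), -1) = Pow(Add(n, Mul(4, Pow(n, 2))), -1))
Mul(Add(-73, -295), Function('A')(-12)) = Mul(Add(-73, -295), Mul(Pow(-12, -1), Pow(Add(1, Mul(4, -12)), -1))) = Mul(-368, Mul(Rational(-1, 12), Pow(Add(1, -48), -1))) = Mul(-368, Mul(Rational(-1, 12), Pow(-47, -1))) = Mul(-368, Mul(Rational(-1, 12), Rational(-1, 47))) = Mul(-368, Rational(1, 564)) = Rational(-92, 141)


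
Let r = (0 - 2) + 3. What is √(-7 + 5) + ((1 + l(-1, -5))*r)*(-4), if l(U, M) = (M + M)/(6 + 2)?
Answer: 1 + I*√2 ≈ 1.0 + 1.4142*I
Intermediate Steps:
l(U, M) = M/4 (l(U, M) = (2*M)/8 = (2*M)*(⅛) = M/4)
r = 1 (r = -2 + 3 = 1)
√(-7 + 5) + ((1 + l(-1, -5))*r)*(-4) = √(-7 + 5) + ((1 + (¼)*(-5))*1)*(-4) = √(-2) + ((1 - 5/4)*1)*(-4) = I*√2 - ¼*1*(-4) = I*√2 - ¼*(-4) = I*√2 + 1 = 1 + I*√2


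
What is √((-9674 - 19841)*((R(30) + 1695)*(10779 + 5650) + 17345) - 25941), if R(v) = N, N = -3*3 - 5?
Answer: I*√815632116351 ≈ 9.0312e+5*I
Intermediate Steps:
N = -14 (N = -9 - 5 = -14)
R(v) = -14
√((-9674 - 19841)*((R(30) + 1695)*(10779 + 5650) + 17345) - 25941) = √((-9674 - 19841)*((-14 + 1695)*(10779 + 5650) + 17345) - 25941) = √(-29515*(1681*16429 + 17345) - 25941) = √(-29515*(27617149 + 17345) - 25941) = √(-29515*27634494 - 25941) = √(-815632090410 - 25941) = √(-815632116351) = I*√815632116351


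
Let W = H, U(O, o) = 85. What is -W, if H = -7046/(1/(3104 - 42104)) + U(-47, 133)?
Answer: -274794085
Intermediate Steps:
H = 274794085 (H = -7046/(1/(3104 - 42104)) + 85 = -7046/(1/(-39000)) + 85 = -7046/(-1/39000) + 85 = -7046*(-39000) + 85 = 274794000 + 85 = 274794085)
W = 274794085
-W = -1*274794085 = -274794085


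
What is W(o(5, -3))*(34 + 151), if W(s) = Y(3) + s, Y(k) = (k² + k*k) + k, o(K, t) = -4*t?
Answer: 6105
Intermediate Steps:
Y(k) = k + 2*k² (Y(k) = (k² + k²) + k = 2*k² + k = k + 2*k²)
W(s) = 21 + s (W(s) = 3*(1 + 2*3) + s = 3*(1 + 6) + s = 3*7 + s = 21 + s)
W(o(5, -3))*(34 + 151) = (21 - 4*(-3))*(34 + 151) = (21 + 12)*185 = 33*185 = 6105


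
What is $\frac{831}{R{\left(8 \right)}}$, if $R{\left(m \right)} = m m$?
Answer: $\frac{831}{64} \approx 12.984$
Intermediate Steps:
$R{\left(m \right)} = m^{2}$
$\frac{831}{R{\left(8 \right)}} = \frac{831}{8^{2}} = \frac{831}{64}$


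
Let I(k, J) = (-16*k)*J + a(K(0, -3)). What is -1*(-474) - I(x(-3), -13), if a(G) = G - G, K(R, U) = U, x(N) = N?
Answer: 1098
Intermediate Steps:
a(G) = 0
I(k, J) = -16*J*k (I(k, J) = (-16*k)*J + 0 = -16*J*k + 0 = -16*J*k)
-1*(-474) - I(x(-3), -13) = -1*(-474) - (-16)*(-13)*(-3) = 474 - 1*(-624) = 474 + 624 = 1098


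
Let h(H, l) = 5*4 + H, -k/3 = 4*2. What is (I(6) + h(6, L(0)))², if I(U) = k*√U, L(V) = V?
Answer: 4132 - 1248*√6 ≈ 1075.0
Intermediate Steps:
k = -24 (k = -12*2 = -3*8 = -24)
h(H, l) = 20 + H
I(U) = -24*√U
(I(6) + h(6, L(0)))² = (-24*√6 + (20 + 6))² = (-24*√6 + 26)² = (26 - 24*√6)²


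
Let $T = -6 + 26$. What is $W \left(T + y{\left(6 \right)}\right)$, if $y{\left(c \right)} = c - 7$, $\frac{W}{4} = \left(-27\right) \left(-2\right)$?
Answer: $4104$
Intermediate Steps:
$T = 20$
$W = 216$ ($W = 4 \left(\left(-27\right) \left(-2\right)\right) = 4 \cdot 54 = 216$)
$y{\left(c \right)} = -7 + c$ ($y{\left(c \right)} = c - 7 = -7 + c$)
$W \left(T + y{\left(6 \right)}\right) = 216 \left(20 + \left(-7 + 6\right)\right) = 216 \left(20 - 1\right) = 216 \cdot 19 = 4104$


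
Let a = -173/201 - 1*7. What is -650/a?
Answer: 13065/158 ≈ 82.690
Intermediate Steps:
a = -1580/201 (a = -173*1/201 - 7 = -173/201 - 7 = -1580/201 ≈ -7.8607)
-650/a = -650/(-1580/201) = -201/1580*(-650) = 13065/158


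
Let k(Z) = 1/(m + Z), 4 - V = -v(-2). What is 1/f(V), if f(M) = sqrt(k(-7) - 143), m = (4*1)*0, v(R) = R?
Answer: -I*sqrt(7014)/1002 ≈ -0.083582*I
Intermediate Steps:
V = 2 (V = 4 - (-1)*(-2) = 4 - 1*2 = 4 - 2 = 2)
m = 0 (m = 4*0 = 0)
k(Z) = 1/Z (k(Z) = 1/(0 + Z) = 1/Z)
f(M) = I*sqrt(7014)/7 (f(M) = sqrt(1/(-7) - 143) = sqrt(-1/7 - 143) = sqrt(-1002/7) = I*sqrt(7014)/7)
1/f(V) = 1/(I*sqrt(7014)/7) = -I*sqrt(7014)/1002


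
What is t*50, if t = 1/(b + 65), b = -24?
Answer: 50/41 ≈ 1.2195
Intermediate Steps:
t = 1/41 (t = 1/(-24 + 65) = 1/41 ≈ 0.024390)
t*50 = (1/41)*50 = 50/41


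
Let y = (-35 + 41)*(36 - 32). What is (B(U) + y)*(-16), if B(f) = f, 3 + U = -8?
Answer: -208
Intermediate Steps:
U = -11 (U = -3 - 8 = -11)
y = 24 (y = 6*4 = 24)
(B(U) + y)*(-16) = (-11 + 24)*(-16) = 13*(-16) = -208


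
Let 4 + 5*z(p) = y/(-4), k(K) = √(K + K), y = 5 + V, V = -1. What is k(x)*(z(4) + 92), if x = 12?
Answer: 182*√6 ≈ 445.81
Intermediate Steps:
y = 4 (y = 5 - 1 = 4)
k(K) = √2*√K (k(K) = √(2*K) = √2*√K)
z(p) = -1 (z(p) = -⅘ + (4/(-4))/5 = -⅘ + (4*(-¼))/5 = -⅘ + (⅕)*(-1) = -⅘ - ⅕ = -1)
k(x)*(z(4) + 92) = (√2*√12)*(-1 + 92) = (√2*(2*√3))*91 = (2*√6)*91 = 182*√6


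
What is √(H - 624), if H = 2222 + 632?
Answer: √2230 ≈ 47.223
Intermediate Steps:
H = 2854
√(H - 624) = √(2854 - 624) = √2230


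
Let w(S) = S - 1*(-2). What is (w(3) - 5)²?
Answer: 0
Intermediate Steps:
w(S) = 2 + S (w(S) = S + 2 = 2 + S)
(w(3) - 5)² = ((2 + 3) - 5)² = (5 - 5)² = 0² = 0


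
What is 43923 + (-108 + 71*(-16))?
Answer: 42679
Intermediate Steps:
43923 + (-108 + 71*(-16)) = 43923 + (-108 - 1136) = 43923 - 1244 = 42679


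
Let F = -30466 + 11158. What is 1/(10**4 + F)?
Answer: -1/9308 ≈ -0.00010743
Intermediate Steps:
F = -19308
1/(10**4 + F) = 1/(10**4 - 19308) = 1/(10000 - 19308) = 1/(-9308) = -1/9308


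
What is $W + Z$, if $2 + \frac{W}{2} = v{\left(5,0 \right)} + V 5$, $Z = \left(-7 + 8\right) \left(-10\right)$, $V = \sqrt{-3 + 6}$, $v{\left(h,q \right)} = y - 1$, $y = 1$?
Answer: $-14 + 10 \sqrt{3} \approx 3.3205$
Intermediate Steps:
$v{\left(h,q \right)} = 0$ ($v{\left(h,q \right)} = 1 - 1 = 0$)
$V = \sqrt{3} \approx 1.732$
$Z = -10$ ($Z = 1 \left(-10\right) = -10$)
$W = -4 + 10 \sqrt{3}$ ($W = -4 + 2 \left(0 + \sqrt{3} \cdot 5\right) = -4 + 2 \left(0 + 5 \sqrt{3}\right) = -4 + 2 \cdot 5 \sqrt{3} = -4 + 10 \sqrt{3} \approx 13.321$)
$W + Z = \left(-4 + 10 \sqrt{3}\right) - 10 = -14 + 10 \sqrt{3}$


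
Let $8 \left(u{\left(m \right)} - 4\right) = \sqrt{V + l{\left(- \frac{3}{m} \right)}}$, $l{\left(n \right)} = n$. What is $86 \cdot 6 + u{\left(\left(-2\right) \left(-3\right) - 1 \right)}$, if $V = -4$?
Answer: $520 + \frac{i \sqrt{115}}{40} \approx 520.0 + 0.2681 i$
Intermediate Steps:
$u{\left(m \right)} = 4 + \frac{\sqrt{-4 - \frac{3}{m}}}{8}$
$86 \cdot 6 + u{\left(\left(-2\right) \left(-3\right) - 1 \right)} = 86 \cdot 6 + \left(4 + \frac{\sqrt{-4 - \frac{3}{\left(-2\right) \left(-3\right) - 1}}}{8}\right) = 516 + \left(4 + \frac{\sqrt{-4 - \frac{3}{6 - 1}}}{8}\right) = 516 + \left(4 + \frac{\sqrt{-4 - \frac{3}{5}}}{8}\right) = 516 + \left(4 + \frac{\sqrt{- \frac{23}{5}}}{8}\right) = 516 + \left(4 + \frac{\frac{1}{5} i \sqrt{115}}{8}\right) = 516 + \left(4 + \frac{i \sqrt{115}}{40}\right) = 520 + \frac{i \sqrt{115}}{40}$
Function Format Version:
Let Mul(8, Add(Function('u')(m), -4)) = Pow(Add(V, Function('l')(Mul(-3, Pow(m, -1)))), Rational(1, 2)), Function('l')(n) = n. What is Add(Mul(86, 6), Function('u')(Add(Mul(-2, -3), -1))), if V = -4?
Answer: Add(520, Mul(Rational(1, 40), I, Pow(115, Rational(1, 2)))) ≈ Add(520.00, Mul(0.26810, I))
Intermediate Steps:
Function('u')(m) = Add(4, Mul(Rational(1, 8), Pow(Add(-4, Mul(-3, Pow(m, -1))), Rational(1, 2))))
Add(Mul(86, 6), Function('u')(Add(Mul(-2, -3), -1))) = Add(Mul(86, 6), Add(4, Mul(Rational(1, 8), Pow(Add(-4, Mul(-3, Pow(Add(Mul(-2, -3), -1), -1))), Rational(1, 2))))) = Add(516, Add(4, Mul(Rational(1, 8), Pow(Add(-4, Mul(-3, Pow(Add(6, -1), -1))), Rational(1, 2))))) = Add(516, Add(4, Mul(Rational(1, 8), Pow(Add(-4, Mul(-3, Pow(5, -1))), Rational(1, 2))))) = Add(516, Add(4, Mul(Rational(1, 8), Pow(Add(-4, Mul(-3, Rational(1, 5))), Rational(1, 2))))) = Add(516, Add(4, Mul(Rational(1, 8), Pow(Add(-4, Rational(-3, 5)), Rational(1, 2))))) = Add(516, Add(4, Mul(Rational(1, 8), Pow(Rational(-23, 5), Rational(1, 2))))) = Add(516, Add(4, Mul(Rational(1, 8), Mul(Rational(1, 5), I, Pow(115, Rational(1, 2)))))) = Add(516, Add(4, Mul(Rational(1, 40), I, Pow(115, Rational(1, 2))))) = Add(520, Mul(Rational(1, 40), I, Pow(115, Rational(1, 2))))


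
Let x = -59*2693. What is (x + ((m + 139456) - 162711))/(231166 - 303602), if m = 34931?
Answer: 147211/72436 ≈ 2.0323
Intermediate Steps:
x = -158887
(x + ((m + 139456) - 162711))/(231166 - 303602) = (-158887 + ((34931 + 139456) - 162711))/(231166 - 303602) = (-158887 + (174387 - 162711))/(-72436) = (-158887 + 11676)*(-1/72436) = -147211*(-1/72436) = 147211/72436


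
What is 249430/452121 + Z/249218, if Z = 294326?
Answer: 97616705593/56338345689 ≈ 1.7327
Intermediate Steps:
249430/452121 + Z/249218 = 249430/452121 + 294326/249218 = 249430*(1/452121) + 294326*(1/249218) = 249430/452121 + 147163/124609 = 97616705593/56338345689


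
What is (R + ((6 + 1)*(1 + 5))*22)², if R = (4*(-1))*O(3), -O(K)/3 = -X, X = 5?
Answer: 746496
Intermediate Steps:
O(K) = 15 (O(K) = -(-3)*5 = -3*(-5) = 15)
R = -60 (R = (4*(-1))*15 = -4*15 = -60)
(R + ((6 + 1)*(1 + 5))*22)² = (-60 + ((6 + 1)*(1 + 5))*22)² = (-60 + (7*6)*22)² = (-60 + 42*22)² = (-60 + 924)² = 864² = 746496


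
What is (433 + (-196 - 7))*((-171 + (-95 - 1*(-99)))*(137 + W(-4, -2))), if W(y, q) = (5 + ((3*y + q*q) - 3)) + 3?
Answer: -5146940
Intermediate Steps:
W(y, q) = 5 + q**2 + 3*y (W(y, q) = (5 + ((3*y + q**2) - 3)) + 3 = (5 + ((q**2 + 3*y) - 3)) + 3 = (5 + (-3 + q**2 + 3*y)) + 3 = (2 + q**2 + 3*y) + 3 = 5 + q**2 + 3*y)
(433 + (-196 - 7))*((-171 + (-95 - 1*(-99)))*(137 + W(-4, -2))) = (433 + (-196 - 7))*((-171 + (-95 - 1*(-99)))*(137 + (5 + (-2)**2 + 3*(-4)))) = (433 - 203)*((-171 + (-95 + 99))*(137 + (5 + 4 - 12))) = 230*((-171 + 4)*(137 - 3)) = 230*(-167*134) = 230*(-22378) = -5146940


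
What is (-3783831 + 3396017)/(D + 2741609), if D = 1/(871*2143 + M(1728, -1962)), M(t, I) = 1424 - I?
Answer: -362594261673/2563320795926 ≈ -0.14145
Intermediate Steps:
D = 1/1869939 (D = 1/(871*2143 + (1424 - 1*(-1962))) = 1/(1866553 + (1424 + 1962)) = 1/(1866553 + 3386) = 1/1869939 ≈ 5.3478e-7)
(-3783831 + 3396017)/(D + 2741609) = (-3783831 + 3396017)/(1/1869939 + 2741609) = -387814/5126641591852/1869939 = -387814*1869939/5126641591852 = -362594261673/2563320795926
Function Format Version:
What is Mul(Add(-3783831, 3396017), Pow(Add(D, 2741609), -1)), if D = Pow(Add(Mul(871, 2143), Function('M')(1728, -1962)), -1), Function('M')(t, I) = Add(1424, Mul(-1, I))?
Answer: Rational(-362594261673, 2563320795926) ≈ -0.14145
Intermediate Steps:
D = Rational(1, 1869939) (D = Pow(Add(Mul(871, 2143), Add(1424, Mul(-1, -1962))), -1) = Pow(Add(1866553, Add(1424, 1962)), -1) = Pow(Add(1866553, 3386), -1) = Pow(1869939, -1) = Rational(1, 1869939) ≈ 5.3478e-7)
Mul(Add(-3783831, 3396017), Pow(Add(D, 2741609), -1)) = Mul(Add(-3783831, 3396017), Pow(Add(Rational(1, 1869939), 2741609), -1)) = Mul(-387814, Pow(Rational(5126641591852, 1869939), -1)) = Mul(-387814, Rational(1869939, 5126641591852)) = Rational(-362594261673, 2563320795926)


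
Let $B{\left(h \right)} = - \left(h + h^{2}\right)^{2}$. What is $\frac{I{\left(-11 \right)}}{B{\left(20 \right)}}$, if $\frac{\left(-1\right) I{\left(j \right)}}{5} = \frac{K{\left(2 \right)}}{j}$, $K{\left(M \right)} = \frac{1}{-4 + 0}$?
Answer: $\frac{1}{1552320} \approx 6.442 \cdot 10^{-7}$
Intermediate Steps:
$K{\left(M \right)} = - \frac{1}{4}$ ($K{\left(M \right)} = \frac{1}{-4} = - \frac{1}{4}$)
$I{\left(j \right)} = \frac{5}{4 j}$ ($I{\left(j \right)} = - 5 \left(- \frac{1}{4 j}\right) = \frac{5}{4 j}$)
$\frac{I{\left(-11 \right)}}{B{\left(20 \right)}} = \frac{\frac{5}{4} \frac{1}{-11}}{\left(-1\right) 20^{2} \left(1 + 20\right)^{2}} = \frac{\frac{5}{4} \left(- \frac{1}{11}\right)}{\left(-1\right) 400 \cdot 21^{2}} = - \frac{5}{44 \left(\left(-1\right) 400 \cdot 441\right)} = - \frac{5}{44 \left(-176400\right)} = \left(- \frac{5}{44}\right) \left(- \frac{1}{176400}\right) = \frac{1}{1552320}$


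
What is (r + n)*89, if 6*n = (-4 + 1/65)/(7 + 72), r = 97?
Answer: 265959679/30810 ≈ 8632.3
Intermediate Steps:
n = -259/30810 (n = ((-4 + 1/65)/(7 + 72))/6 = ((-4 + 1/65)/79)/6 = (-259/65*1/79)/6 = (⅙)*(-259/5135) = -259/30810 ≈ -0.0084064)
(r + n)*89 = (97 - 259/30810)*89 = (2988311/30810)*89 = 265959679/30810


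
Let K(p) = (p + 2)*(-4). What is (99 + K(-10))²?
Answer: 17161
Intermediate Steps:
K(p) = -8 - 4*p (K(p) = (2 + p)*(-4) = -8 - 4*p)
(99 + K(-10))² = (99 + (-8 - 4*(-10)))² = (99 + (-8 + 40))² = (99 + 32)² = 131² = 17161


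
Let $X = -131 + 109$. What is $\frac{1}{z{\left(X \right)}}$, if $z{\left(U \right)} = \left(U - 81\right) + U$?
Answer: $- \frac{1}{125} \approx -0.008$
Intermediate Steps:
$X = -22$
$z{\left(U \right)} = -81 + 2 U$ ($z{\left(U \right)} = \left(-81 + U\right) + U = -81 + 2 U$)
$\frac{1}{z{\left(X \right)}} = \frac{1}{-81 + 2 \left(-22\right)} = \frac{1}{-81 - 44} = \frac{1}{-125} = - \frac{1}{125}$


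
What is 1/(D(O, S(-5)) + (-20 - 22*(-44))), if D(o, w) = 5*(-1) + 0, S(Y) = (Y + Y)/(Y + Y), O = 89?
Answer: 1/943 ≈ 0.0010604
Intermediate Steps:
S(Y) = 1 (S(Y) = (2*Y)/((2*Y)) = (2*Y)*(1/(2*Y)) = 1)
D(o, w) = -5 (D(o, w) = -5 + 0 = -5)
1/(D(O, S(-5)) + (-20 - 22*(-44))) = 1/(-5 + (-20 - 22*(-44))) = 1/(-5 + (-20 + 968)) = 1/(-5 + 948) = 1/943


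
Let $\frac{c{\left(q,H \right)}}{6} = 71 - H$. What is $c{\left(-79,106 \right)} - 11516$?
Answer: $-11726$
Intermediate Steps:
$c{\left(q,H \right)} = 426 - 6 H$ ($c{\left(q,H \right)} = 6 \left(71 - H\right) = 426 - 6 H$)
$c{\left(-79,106 \right)} - 11516 = \left(426 - 636\right) - 11516 = -210 - 11516 = -11726$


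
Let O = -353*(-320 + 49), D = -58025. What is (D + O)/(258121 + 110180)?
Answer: 12546/122767 ≈ 0.10219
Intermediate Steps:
O = 95663 (O = -353*(-271) = 95663)
(D + O)/(258121 + 110180) = (-58025 + 95663)/(258121 + 110180) = 37638/368301 = 37638*(1/368301) = 12546/122767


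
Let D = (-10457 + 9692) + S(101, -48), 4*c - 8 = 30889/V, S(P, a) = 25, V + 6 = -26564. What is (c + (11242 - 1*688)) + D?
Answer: 1043213591/106280 ≈ 9815.7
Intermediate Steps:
V = -26570 (V = -6 - 26564 = -26570)
c = 181671/106280 (c = 2 + (30889/(-26570))/4 = 2 + (30889*(-1/26570))/4 = 2 + (¼)*(-30889/26570) = 2 - 30889/106280 = 181671/106280 ≈ 1.7094)
D = -740 (D = (-10457 + 9692) + 25 = -765 + 25 = -740)
(c + (11242 - 1*688)) + D = (181671/106280 + (11242 - 1*688)) - 740 = (181671/106280 + (11242 - 688)) - 740 = (181671/106280 + 10554) - 740 = 1121860791/106280 - 740 = 1043213591/106280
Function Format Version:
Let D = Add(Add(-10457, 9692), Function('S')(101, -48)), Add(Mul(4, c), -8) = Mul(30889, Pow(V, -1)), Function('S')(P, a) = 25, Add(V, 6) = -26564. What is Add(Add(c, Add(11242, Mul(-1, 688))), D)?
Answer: Rational(1043213591, 106280) ≈ 9815.7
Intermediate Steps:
V = -26570 (V = Add(-6, -26564) = -26570)
c = Rational(181671, 106280) (c = Add(2, Mul(Rational(1, 4), Mul(30889, Pow(-26570, -1)))) = Add(2, Mul(Rational(1, 4), Mul(30889, Rational(-1, 26570)))) = Add(2, Mul(Rational(1, 4), Rational(-30889, 26570))) = Add(2, Rational(-30889, 106280)) = Rational(181671, 106280) ≈ 1.7094)
D = -740 (D = Add(Add(-10457, 9692), 25) = Add(-765, 25) = -740)
Add(Add(c, Add(11242, Mul(-1, 688))), D) = Add(Add(Rational(181671, 106280), Add(11242, Mul(-1, 688))), -740) = Add(Add(Rational(181671, 106280), Add(11242, -688)), -740) = Add(Add(Rational(181671, 106280), 10554), -740) = Add(Rational(1121860791, 106280), -740) = Rational(1043213591, 106280)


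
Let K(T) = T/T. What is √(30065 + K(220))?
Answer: √30066 ≈ 173.40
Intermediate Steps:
K(T) = 1
√(30065 + K(220)) = √(30065 + 1) = √30066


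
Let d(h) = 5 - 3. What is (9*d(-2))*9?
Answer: 162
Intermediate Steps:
d(h) = 2
(9*d(-2))*9 = (9*2)*9 = 18*9 = 162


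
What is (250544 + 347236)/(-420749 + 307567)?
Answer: -298890/56591 ≈ -5.2816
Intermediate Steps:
(250544 + 347236)/(-420749 + 307567) = 597780/(-113182) = 597780*(-1/113182) = -298890/56591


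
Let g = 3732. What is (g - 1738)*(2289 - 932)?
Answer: 2705858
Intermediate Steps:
(g - 1738)*(2289 - 932) = (3732 - 1738)*(2289 - 932) = 1994*1357 = 2705858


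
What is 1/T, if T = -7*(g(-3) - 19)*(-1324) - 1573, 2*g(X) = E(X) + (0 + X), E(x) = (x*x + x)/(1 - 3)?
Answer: -1/205469 ≈ -4.8669e-6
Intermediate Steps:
E(x) = -x/2 - x**2/2 (E(x) = (x**2 + x)/(-2) = (x + x**2)*(-1/2) = -x/2 - x**2/2)
g(X) = X/2 - X*(1 + X)/4 (g(X) = (-X*(1 + X)/2 + (0 + X))/2 = (-X*(1 + X)/2 + X)/2 = (X - X*(1 + X)/2)/2 = X/2 - X*(1 + X)/4)
T = -205469 (T = -7*((1/4)*(-3)*(1 - 1*(-3)) - 19)*(-1324) - 1573 = -7*((1/4)*(-3)*(1 + 3) - 19)*(-1324) - 1573 = -7*((1/4)*(-3)*4 - 19)*(-1324) - 1573 = -7*(-3 - 19)*(-1324) - 1573 = -7*(-22)*(-1324) - 1573 = 154*(-1324) - 1573 = -203896 - 1573 = -205469)
1/T = 1/(-205469) = -1/205469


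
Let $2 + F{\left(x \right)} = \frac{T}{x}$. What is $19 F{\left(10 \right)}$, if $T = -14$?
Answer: $- \frac{323}{5} \approx -64.6$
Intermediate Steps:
$F{\left(x \right)} = -2 - \frac{14}{x}$
$19 F{\left(10 \right)} = 19 \left(-2 - \frac{14}{10}\right) = 19 \left(-2 - \frac{7}{5}\right) = 19 \left(- \frac{17}{5}\right) = - \frac{323}{5}$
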